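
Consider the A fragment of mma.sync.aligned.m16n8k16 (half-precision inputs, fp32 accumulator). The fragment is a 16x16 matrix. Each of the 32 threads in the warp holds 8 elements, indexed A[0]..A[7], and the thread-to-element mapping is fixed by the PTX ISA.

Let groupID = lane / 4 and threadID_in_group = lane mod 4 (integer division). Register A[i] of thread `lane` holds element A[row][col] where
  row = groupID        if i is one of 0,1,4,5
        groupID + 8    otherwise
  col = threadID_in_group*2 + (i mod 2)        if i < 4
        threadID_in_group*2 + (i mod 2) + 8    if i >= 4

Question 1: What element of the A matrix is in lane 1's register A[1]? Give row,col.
0,3

lane 1⇒1/4=0, 1 mod 4=1
i=1  r:0+0⇒0  c:2·1+1+0⇒3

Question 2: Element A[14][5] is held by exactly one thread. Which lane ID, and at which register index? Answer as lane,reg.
26,3

r=14→G=6,rhi=1  c=5→chi=0,T=2,p=1
L=6*4+2=26  i=0*4+1*2+1=3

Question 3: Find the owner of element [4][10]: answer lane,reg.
r=4⇒gr=4,Rb=0  c=10⇒Cb=1,th=1,odd=0
L=4*4+1=17  i=1*4+0*2+0=4

17,4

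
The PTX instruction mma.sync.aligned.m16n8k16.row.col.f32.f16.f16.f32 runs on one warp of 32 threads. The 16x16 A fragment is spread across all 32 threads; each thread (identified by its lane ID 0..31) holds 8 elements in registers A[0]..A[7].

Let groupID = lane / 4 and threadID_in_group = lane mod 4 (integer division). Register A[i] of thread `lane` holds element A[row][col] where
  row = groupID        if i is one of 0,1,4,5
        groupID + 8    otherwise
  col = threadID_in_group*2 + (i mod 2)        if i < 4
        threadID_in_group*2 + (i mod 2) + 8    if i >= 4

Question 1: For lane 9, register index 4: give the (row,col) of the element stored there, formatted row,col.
2,10

lane 9=>9/4=2, 9 mod 4=1
i=4  r:2+0=>2  c:2·1+0+8=>10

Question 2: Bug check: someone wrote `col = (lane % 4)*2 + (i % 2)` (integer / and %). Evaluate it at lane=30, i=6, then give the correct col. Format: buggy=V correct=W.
buggy=4 correct=12

`(lane % 4)*2 + (i % 2)`[30,6]->4
lane 30: g=7 (30/4), t=2 (30%4)
i=6: r=7+8=15, c=2*2+0+8=12
col: 4 vs 12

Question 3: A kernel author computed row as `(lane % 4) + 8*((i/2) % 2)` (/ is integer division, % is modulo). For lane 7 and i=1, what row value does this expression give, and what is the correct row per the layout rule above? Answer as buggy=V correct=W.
buggy=3 correct=1

`(lane % 4) + 8*((i/2) % 2)`[7,1]→3
lane 7: G=1 (7/4), T=3 (7%4)
i=1: r=1+0=1, c=3*2+1+0=7
row: 3 vs 1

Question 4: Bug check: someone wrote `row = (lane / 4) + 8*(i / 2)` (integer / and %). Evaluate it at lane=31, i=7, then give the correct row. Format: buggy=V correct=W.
`(lane / 4) + 8*(i / 2)`[31,7]->31
lane 31: gid=7 (31/4), tid=3 (31%4)
i=7: r=7+8=15, c=3*2+1+8=15
row: 31 vs 15

buggy=31 correct=15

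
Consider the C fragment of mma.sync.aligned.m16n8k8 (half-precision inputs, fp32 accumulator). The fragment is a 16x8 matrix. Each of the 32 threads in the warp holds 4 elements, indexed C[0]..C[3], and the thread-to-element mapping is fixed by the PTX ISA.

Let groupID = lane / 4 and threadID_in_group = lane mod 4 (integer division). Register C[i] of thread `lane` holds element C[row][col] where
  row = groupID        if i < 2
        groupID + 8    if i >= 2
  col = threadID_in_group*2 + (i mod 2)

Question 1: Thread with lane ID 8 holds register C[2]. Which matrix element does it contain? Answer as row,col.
10,0

8: G=2,T=0
[2] (2+8,0*2+0) = (10,0)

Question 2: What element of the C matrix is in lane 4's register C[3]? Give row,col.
9,1

4: G=1,T=0
[3] (1+8,0*2+1) = (9,1)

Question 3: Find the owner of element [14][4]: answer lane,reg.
26,2

r=14→G=6,rhi=1  c=4→T=2,p=0
L=6*4+2=26  i=1*2+0=2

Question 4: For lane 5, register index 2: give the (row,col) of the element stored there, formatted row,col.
lane 5: grp=1 (5/4), tig=1 (5%4)
i=2: r=1+8=9, c=1*2+0=2

9,2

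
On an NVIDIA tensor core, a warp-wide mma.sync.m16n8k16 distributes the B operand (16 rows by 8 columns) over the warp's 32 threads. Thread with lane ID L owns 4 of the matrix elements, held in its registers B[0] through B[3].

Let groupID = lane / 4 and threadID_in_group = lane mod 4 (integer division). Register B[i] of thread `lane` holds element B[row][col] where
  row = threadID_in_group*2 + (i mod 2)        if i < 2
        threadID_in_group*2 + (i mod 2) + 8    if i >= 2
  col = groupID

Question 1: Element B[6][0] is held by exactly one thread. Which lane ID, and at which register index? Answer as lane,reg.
3,0

c=0⇒gr=0  r=6⇒Rb=0,th=3,odd=0
L=0*4+3=3  i=0*2+0=0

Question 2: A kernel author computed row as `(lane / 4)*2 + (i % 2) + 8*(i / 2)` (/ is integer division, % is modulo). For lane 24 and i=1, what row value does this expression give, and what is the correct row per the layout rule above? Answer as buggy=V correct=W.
`(lane / 4)*2 + (i % 2) + 8*(i / 2)`[24,1]=>13
L=24=>grp=24>>2=6, tig=24&3=0
[1]=>row 0·2+1+0=1  col grp=6
row: 13 vs 1

buggy=13 correct=1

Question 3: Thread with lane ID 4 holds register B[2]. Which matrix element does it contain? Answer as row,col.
8,1

4: gid=1,tid=0
[2] (0*2+0+8,1) = (8,1)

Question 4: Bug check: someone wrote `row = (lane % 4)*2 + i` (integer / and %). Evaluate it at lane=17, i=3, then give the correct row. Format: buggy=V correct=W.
buggy=5 correct=11

`(lane % 4)*2 + i`[17,3]=>5
lane 17=>17/4=4, 17 mod 4=1
i=3  r:2·1+1+8=>11  c:4
row: 5 vs 11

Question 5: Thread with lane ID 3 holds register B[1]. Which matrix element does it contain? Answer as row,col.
lane 3->3/4=0, 3 mod 4=3
i=1  r:2·3+1+0->7  c:0

7,0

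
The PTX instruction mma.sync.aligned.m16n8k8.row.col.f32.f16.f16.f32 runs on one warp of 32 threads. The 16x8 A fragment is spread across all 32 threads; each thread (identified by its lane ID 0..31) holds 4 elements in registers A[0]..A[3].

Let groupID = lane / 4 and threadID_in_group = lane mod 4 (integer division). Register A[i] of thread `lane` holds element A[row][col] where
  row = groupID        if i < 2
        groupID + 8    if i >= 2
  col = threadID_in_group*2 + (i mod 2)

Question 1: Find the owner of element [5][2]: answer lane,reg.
r=5→G=5,rhi=0  c=2→T=1,p=0
L=5*4+1=21  i=0*2+0=0

21,0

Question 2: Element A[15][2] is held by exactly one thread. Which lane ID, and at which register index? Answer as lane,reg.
r=15⇒gr=7,Rb=1  c=2⇒th=1,odd=0
L=7*4+1=29  i=1*2+0=2

29,2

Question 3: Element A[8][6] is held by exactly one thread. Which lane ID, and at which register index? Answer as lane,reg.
r: 8->gid=0,r8=1  c: 6->tid=3,i&1=0
L=0*4+3=3  i=1*2+0=2

3,2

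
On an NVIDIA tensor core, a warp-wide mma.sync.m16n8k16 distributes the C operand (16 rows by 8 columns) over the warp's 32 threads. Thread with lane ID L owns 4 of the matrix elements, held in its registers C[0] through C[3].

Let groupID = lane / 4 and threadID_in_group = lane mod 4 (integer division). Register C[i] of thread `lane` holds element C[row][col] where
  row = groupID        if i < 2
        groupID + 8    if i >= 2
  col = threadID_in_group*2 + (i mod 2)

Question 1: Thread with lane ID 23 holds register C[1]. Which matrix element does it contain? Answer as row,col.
23: G=5,T=3
[1] (5+0,3*2+1) = (5,7)

5,7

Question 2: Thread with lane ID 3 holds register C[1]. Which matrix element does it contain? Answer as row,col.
lane 3=>3/4=0, 3 mod 4=3
i=1  r:0+0=>0  c:2·3+1=>7

0,7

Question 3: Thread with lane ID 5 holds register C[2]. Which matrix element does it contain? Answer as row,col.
L=5⇒gr=5>>2=1, th=5&3=1
[2]⇒row 1+8=9  col 1·2+0=2

9,2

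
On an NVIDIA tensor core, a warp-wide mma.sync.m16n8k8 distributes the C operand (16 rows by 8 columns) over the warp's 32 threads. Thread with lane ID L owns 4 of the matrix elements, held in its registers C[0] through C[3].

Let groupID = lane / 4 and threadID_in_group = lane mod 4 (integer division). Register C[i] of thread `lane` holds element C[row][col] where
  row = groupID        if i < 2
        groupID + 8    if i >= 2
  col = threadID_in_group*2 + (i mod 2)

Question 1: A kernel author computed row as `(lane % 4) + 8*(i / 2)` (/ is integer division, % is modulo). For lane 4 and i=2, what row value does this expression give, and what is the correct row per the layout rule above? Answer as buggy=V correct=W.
`(lane % 4) + 8*(i / 2)`[4,2]->8
lane 4: gid=1 (4/4), tid=0 (4%4)
i=2: r=1+8=9, c=0*2+0=0
row: 8 vs 9

buggy=8 correct=9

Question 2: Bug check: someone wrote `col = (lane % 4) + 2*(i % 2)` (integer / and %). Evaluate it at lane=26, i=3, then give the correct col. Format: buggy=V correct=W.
`(lane % 4) + 2*(i % 2)`[26,3]->4
lane 26->26/4=6, 26 mod 4=2
i=3  r:6+8->14  c:2·2+1->5
col: 4 vs 5

buggy=4 correct=5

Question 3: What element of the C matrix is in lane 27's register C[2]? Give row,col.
27: gid=6,tid=3
[2] (6+8,3*2+0) = (14,6)

14,6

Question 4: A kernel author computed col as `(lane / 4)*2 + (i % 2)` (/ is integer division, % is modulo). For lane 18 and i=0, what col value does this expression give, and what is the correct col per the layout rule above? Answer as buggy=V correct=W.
buggy=8 correct=4

`(lane / 4)*2 + (i % 2)`[18,0]=>8
lane 18: grp=4 (18/4), tig=2 (18%4)
i=0: r=4+0=4, c=2*2+0=4
col: 8 vs 4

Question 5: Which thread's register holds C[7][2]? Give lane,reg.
29,0

r=7->g=7,rb=0  c=2->t=1,b0=0
L=7*4+1=29  i=0*2+0=0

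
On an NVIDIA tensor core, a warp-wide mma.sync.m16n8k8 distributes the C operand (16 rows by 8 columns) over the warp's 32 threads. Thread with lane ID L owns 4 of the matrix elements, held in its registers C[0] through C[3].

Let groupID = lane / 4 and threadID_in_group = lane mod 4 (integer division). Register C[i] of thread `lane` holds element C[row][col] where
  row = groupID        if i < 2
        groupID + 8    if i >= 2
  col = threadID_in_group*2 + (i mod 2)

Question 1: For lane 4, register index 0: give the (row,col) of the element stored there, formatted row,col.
1,0

lane 4⇒4/4=1, 4 mod 4=0
i=0  r:1+0⇒1  c:2·0+0⇒0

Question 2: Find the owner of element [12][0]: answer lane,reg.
16,2

r=12→G=4,rhi=1  c=0→T=0,p=0
L=4*4+0=16  i=1*2+0=2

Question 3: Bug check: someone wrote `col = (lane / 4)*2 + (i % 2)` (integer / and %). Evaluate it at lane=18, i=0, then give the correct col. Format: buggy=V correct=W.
buggy=8 correct=4

`(lane / 4)*2 + (i % 2)`[18,0]->8
lane 18: g=4 (18/4), t=2 (18%4)
i=0: r=4+0=4, c=2*2+0=4
col: 8 vs 4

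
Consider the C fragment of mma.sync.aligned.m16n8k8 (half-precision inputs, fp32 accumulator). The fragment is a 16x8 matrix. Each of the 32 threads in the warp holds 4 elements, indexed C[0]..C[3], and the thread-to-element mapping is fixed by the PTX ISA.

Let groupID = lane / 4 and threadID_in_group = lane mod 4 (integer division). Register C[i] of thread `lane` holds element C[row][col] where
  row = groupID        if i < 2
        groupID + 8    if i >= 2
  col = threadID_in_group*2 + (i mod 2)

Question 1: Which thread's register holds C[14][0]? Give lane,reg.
r=14->g=6,rb=1  c=0->t=0,b0=0
L=6*4+0=24  i=1*2+0=2

24,2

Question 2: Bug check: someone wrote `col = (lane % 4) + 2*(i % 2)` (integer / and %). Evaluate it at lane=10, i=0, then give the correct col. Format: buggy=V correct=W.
`(lane % 4) + 2*(i % 2)`[10,0]→2
lane 10→10/4=2, 10 mod 4=2
i=0  r:2+0→2  c:2·2+0→4
col: 2 vs 4

buggy=2 correct=4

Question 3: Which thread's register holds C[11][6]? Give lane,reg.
15,2

r=11→G=3,rhi=1  c=6→T=3,p=0
L=3*4+3=15  i=1*2+0=2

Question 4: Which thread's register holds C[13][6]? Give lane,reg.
23,2

r:13=>grp=5,rB=1  c:6=>tig=3,lo=0
L=5*4+3=23  i=1*2+0=2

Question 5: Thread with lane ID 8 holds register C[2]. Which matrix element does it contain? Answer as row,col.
10,0

lane 8: g=2 (8/4), t=0 (8%4)
i=2: r=2+8=10, c=0*2+0=0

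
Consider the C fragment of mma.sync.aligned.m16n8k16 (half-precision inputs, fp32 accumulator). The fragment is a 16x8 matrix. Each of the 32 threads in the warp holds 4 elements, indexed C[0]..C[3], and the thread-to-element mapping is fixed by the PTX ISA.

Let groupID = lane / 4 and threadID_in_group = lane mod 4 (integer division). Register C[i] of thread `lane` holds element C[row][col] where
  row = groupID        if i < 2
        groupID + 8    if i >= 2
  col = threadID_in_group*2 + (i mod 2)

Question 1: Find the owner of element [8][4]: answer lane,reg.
r=8⇒gr=0,Rb=1  c=4⇒th=2,odd=0
L=0*4+2=2  i=1*2+0=2

2,2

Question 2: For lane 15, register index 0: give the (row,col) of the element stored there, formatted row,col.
15: grp=3,tig=3
[0] (3+0,3*2+0) = (3,6)

3,6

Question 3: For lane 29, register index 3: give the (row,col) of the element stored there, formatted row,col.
lane 29: gr=7 (29/4), th=1 (29%4)
i=3: r=7+8=15, c=1*2+1=3

15,3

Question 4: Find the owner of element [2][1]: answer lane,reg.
r: 2->gid=2,r8=0  c: 1->tid=0,i&1=1
L=2*4+0=8  i=0*2+1=1

8,1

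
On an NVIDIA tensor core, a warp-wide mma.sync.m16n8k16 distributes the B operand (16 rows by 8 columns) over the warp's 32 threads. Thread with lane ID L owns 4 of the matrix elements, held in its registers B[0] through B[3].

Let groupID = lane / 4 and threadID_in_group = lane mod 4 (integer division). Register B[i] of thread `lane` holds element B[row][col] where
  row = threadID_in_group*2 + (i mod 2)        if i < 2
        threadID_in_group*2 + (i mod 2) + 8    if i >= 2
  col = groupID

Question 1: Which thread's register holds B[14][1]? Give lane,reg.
7,2

c: 1->gid=1  r: 14->r8=1,tid=3,i&1=0
L=1*4+3=7  i=1*2+0=2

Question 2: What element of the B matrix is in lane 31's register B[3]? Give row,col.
lane 31->31/4=7, 31 mod 4=3
i=3  r:2·3+1+8->15  c:7

15,7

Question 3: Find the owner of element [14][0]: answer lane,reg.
c=0->g=0  r=14->rb=1,t=3,b0=0
L=0*4+3=3  i=1*2+0=2

3,2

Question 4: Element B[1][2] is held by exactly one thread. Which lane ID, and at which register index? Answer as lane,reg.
8,1

c=2→G=2  r=1→rhi=0,T=0,p=1
L=2*4+0=8  i=0*2+1=1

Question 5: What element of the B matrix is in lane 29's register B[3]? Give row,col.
11,7

lane 29→29/4=7, 29 mod 4=1
i=3  r:2·1+1+8→11  c:7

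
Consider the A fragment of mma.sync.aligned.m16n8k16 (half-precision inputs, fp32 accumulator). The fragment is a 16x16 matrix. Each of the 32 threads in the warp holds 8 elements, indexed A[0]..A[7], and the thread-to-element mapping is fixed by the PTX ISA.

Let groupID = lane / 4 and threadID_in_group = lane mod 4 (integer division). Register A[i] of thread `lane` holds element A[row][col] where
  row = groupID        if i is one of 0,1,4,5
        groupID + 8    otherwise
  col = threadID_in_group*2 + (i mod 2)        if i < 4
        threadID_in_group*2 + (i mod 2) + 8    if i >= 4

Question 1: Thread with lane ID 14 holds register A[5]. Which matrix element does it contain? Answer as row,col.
14: g=3,t=2
[5] (3+0,2*2+1+8) = (3,13)

3,13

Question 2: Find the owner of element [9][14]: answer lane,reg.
r:9=>grp=1,rB=1  c:14=>cB=1,tig=3,lo=0
L=1*4+3=7  i=1*4+1*2+0=6

7,6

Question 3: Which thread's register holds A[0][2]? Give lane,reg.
r: 0->gid=0,r8=0  c: 2->c8=0,tid=1,i&1=0
L=0*4+1=1  i=0*4+0*2+0=0

1,0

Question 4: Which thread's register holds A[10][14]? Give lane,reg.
11,6

r=10⇒gr=2,Rb=1  c=14⇒Cb=1,th=3,odd=0
L=2*4+3=11  i=1*4+1*2+0=6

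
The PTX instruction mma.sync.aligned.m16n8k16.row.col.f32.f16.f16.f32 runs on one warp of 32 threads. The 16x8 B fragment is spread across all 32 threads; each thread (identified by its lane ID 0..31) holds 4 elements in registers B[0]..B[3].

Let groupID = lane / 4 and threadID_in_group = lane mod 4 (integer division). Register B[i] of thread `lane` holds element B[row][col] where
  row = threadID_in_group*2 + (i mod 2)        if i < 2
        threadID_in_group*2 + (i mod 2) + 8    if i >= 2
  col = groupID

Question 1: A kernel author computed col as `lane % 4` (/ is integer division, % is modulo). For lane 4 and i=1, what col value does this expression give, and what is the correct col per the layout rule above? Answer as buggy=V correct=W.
`lane % 4`[4,1]->0
lane 4: gid=1 (4/4), tid=0 (4%4)
i=1: r=0*2+1+0=1, c=gid=1
col: 0 vs 1

buggy=0 correct=1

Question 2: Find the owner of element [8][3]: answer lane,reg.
12,2

c=3->g=3  r=8->rb=1,t=0,b0=0
L=3*4+0=12  i=1*2+0=2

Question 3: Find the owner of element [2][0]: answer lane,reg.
c=0→G=0  r=2→rhi=0,T=1,p=0
L=0*4+1=1  i=0*2+0=0

1,0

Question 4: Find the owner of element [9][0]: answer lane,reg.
0,3

c: 0->gid=0  r: 9->r8=1,tid=0,i&1=1
L=0*4+0=0  i=1*2+1=3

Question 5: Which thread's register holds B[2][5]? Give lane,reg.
21,0

c=5⇒gr=5  r=2⇒Rb=0,th=1,odd=0
L=5*4+1=21  i=0*2+0=0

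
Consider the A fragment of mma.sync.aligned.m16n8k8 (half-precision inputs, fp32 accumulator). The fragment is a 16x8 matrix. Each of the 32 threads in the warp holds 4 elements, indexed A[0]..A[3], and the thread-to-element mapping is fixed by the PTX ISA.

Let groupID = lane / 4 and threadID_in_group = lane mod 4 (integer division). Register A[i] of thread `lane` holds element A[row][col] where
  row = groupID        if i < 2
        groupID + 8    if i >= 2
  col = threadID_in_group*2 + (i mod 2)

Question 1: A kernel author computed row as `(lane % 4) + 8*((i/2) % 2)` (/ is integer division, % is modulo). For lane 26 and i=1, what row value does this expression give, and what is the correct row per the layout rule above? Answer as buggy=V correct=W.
`(lane % 4) + 8*((i/2) % 2)`[26,1]→2
lane 26: G=6 (26/4), T=2 (26%4)
i=1: r=6+0=6, c=2*2+1=5
row: 2 vs 6

buggy=2 correct=6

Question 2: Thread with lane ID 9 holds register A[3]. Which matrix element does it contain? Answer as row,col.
10,3

L=9->gid=9>>2=2, tid=9&3=1
[3]->row 2+8=10  col 1·2+1=3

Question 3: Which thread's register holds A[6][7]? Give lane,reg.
27,1

r=6⇒gr=6,Rb=0  c=7⇒th=3,odd=1
L=6*4+3=27  i=0*2+1=1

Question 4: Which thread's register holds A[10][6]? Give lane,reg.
r=10⇒gr=2,Rb=1  c=6⇒th=3,odd=0
L=2*4+3=11  i=1*2+0=2

11,2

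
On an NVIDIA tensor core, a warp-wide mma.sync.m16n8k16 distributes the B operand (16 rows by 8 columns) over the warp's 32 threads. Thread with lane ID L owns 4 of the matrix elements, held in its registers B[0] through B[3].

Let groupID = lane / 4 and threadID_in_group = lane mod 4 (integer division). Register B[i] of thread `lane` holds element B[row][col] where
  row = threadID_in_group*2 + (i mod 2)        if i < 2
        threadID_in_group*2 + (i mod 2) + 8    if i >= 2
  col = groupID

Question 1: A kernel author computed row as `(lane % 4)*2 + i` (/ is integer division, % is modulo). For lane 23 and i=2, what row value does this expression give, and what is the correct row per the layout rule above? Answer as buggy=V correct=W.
`(lane % 4)*2 + i`[23,2]=>8
L=23=>grp=23>>2=5, tig=23&3=3
[2]=>row 3·2+0+8=14  col grp=5
row: 8 vs 14

buggy=8 correct=14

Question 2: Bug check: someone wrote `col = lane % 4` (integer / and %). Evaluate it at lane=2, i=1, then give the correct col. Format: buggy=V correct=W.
`lane % 4`[2,1]→2
lane 2: G=0 (2/4), T=2 (2%4)
i=1: r=2*2+1+0=5, c=G=0
col: 2 vs 0

buggy=2 correct=0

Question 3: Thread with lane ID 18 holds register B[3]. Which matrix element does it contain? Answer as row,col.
L=18→G=18>>2=4, T=18&3=2
[3]→row 2·2+1+8=13  col G=4

13,4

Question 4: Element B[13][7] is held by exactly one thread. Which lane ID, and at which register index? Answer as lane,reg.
30,3

c=7⇒gr=7  r=13⇒Rb=1,th=2,odd=1
L=7*4+2=30  i=1*2+1=3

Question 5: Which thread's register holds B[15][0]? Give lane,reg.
c:0=>grp=0  r:15=>rB=1,tig=3,lo=1
L=0*4+3=3  i=1*2+1=3

3,3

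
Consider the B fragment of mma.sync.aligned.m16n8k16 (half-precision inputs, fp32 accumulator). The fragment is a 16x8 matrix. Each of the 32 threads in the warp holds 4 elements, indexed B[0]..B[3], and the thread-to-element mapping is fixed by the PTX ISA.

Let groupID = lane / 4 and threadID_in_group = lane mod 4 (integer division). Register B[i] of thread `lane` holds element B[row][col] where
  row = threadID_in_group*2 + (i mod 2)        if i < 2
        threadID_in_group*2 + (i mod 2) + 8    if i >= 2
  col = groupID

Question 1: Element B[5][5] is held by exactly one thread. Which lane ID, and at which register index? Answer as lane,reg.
c:5=>grp=5  r:5=>rB=0,tig=2,lo=1
L=5*4+2=22  i=0*2+1=1

22,1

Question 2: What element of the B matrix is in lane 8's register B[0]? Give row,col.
lane 8=>8/4=2, 8 mod 4=0
i=0  r:2·0+0+0=>0  c:2

0,2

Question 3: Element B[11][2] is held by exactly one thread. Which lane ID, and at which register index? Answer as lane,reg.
9,3

c=2→G=2  r=11→rhi=1,T=1,p=1
L=2*4+1=9  i=1*2+1=3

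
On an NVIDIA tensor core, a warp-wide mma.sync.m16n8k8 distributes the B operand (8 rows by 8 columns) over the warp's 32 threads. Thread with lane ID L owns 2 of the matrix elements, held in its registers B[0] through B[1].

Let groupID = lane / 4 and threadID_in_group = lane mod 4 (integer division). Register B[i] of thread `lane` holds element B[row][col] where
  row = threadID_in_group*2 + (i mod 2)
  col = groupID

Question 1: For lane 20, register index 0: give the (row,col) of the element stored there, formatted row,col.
0,5

L=20->g=20>>2=5, t=20&3=0
[0]->row 0·2+0=0  col g=5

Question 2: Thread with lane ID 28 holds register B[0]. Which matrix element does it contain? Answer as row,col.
0,7

lane 28: grp=7 (28/4), tig=0 (28%4)
i=0: r=0*2+0=0, c=grp=7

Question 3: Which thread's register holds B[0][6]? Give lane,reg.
24,0

c=6→G=6  r=0→T=0,p=0
L=6*4+0=24  i=0=0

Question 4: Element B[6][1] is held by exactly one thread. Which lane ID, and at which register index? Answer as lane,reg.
c: 1->gid=1  r: 6->tid=3,i&1=0
L=1*4+3=7  i=0=0

7,0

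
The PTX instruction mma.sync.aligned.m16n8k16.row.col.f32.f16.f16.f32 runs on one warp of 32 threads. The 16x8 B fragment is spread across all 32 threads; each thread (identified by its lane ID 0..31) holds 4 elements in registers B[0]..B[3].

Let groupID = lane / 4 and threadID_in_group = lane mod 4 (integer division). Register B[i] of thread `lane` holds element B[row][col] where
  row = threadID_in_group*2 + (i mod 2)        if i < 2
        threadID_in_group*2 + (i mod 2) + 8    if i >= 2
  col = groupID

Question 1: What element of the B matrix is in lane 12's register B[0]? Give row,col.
L=12→G=12>>2=3, T=12&3=0
[0]→row 0·2+0+0=0  col G=3

0,3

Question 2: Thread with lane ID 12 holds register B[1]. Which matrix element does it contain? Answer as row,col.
1,3

lane 12->12/4=3, 12 mod 4=0
i=1  r:2·0+1+0->1  c:3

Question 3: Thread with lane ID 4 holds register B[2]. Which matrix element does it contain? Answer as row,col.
lane 4->4/4=1, 4 mod 4=0
i=2  r:2·0+0+8->8  c:1

8,1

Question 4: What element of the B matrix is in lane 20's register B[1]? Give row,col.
20: grp=5,tig=0
[1] (0*2+1+0,5) = (1,5)

1,5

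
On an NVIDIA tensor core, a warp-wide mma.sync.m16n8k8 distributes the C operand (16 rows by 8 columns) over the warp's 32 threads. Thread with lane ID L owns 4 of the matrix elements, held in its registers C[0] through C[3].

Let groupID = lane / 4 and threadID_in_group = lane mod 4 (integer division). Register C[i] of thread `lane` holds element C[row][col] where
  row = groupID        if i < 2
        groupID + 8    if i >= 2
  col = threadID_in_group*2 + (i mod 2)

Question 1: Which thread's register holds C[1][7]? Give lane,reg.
7,1

r: 1->gid=1,r8=0  c: 7->tid=3,i&1=1
L=1*4+3=7  i=0*2+1=1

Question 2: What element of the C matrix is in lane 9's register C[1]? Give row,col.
2,3

lane 9->9/4=2, 9 mod 4=1
i=1  r:2+0->2  c:2·1+1->3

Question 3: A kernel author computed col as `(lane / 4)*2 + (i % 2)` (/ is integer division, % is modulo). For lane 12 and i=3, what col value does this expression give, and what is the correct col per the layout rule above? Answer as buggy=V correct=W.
`(lane / 4)*2 + (i % 2)`[12,3]->7
lane 12: g=3 (12/4), t=0 (12%4)
i=3: r=3+8=11, c=0*2+1=1
col: 7 vs 1

buggy=7 correct=1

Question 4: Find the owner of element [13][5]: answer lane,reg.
22,3

r=13⇒gr=5,Rb=1  c=5⇒th=2,odd=1
L=5*4+2=22  i=1*2+1=3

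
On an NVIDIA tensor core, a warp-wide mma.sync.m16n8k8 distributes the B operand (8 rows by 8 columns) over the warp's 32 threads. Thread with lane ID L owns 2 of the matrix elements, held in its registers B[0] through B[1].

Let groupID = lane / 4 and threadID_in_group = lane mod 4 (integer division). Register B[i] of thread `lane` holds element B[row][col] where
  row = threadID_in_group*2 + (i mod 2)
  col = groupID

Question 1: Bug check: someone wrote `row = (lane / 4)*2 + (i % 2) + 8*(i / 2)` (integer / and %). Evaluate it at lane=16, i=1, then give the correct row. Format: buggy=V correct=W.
buggy=9 correct=1

`(lane / 4)*2 + (i % 2) + 8*(i / 2)`[16,1]->9
lane 16->16/4=4, 16 mod 4=0
i=1  r:2·0+1->1  c:4
row: 9 vs 1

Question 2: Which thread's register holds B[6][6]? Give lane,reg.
c=6->g=6  r=6->t=3,b0=0
L=6*4+3=27  i=0=0

27,0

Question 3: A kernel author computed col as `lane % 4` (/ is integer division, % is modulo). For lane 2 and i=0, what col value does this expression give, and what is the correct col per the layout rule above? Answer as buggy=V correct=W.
`lane % 4`[2,0]→2
lane 2: G=0 (2/4), T=2 (2%4)
i=0: r=2*2+0=4, c=G=0
col: 2 vs 0

buggy=2 correct=0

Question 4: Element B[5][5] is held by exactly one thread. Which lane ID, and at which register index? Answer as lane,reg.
22,1

c:5=>grp=5  r:5=>tig=2,lo=1
L=5*4+2=22  i=1=1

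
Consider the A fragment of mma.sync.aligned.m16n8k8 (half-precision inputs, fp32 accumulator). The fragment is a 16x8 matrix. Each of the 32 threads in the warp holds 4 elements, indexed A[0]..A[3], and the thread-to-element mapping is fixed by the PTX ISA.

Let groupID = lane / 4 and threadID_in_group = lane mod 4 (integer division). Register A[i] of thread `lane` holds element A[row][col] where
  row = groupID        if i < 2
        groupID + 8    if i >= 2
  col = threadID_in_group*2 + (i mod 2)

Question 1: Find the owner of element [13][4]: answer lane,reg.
22,2

r=13⇒gr=5,Rb=1  c=4⇒th=2,odd=0
L=5*4+2=22  i=1*2+0=2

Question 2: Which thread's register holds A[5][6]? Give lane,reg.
23,0

r:5=>grp=5,rB=0  c:6=>tig=3,lo=0
L=5*4+3=23  i=0*2+0=0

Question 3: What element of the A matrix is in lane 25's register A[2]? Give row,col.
14,2

lane 25=>25/4=6, 25 mod 4=1
i=2  r:6+8=>14  c:2·1+0=>2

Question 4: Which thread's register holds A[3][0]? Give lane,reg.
12,0

r:3=>grp=3,rB=0  c:0=>tig=0,lo=0
L=3*4+0=12  i=0*2+0=0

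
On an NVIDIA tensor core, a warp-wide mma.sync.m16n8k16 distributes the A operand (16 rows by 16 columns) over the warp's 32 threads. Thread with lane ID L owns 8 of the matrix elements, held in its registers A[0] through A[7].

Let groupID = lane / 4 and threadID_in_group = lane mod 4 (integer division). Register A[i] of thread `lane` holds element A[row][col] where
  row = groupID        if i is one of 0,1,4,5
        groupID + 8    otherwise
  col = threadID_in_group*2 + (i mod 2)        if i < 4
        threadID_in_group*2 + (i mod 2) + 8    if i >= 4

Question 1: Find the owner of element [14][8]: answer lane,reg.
24,6

r: 14->gid=6,r8=1  c: 8->c8=1,tid=0,i&1=0
L=6*4+0=24  i=1*4+1*2+0=6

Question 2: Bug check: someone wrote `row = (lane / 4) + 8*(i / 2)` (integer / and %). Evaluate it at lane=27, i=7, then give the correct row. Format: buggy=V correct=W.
buggy=30 correct=14

`(lane / 4) + 8*(i / 2)`[27,7]→30
L=27→G=27>>2=6, T=27&3=3
[7]→row 6+8=14  col 3·2+1+8=15
row: 30 vs 14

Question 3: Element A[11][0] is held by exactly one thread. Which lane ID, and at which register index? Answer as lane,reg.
12,2

r=11⇒gr=3,Rb=1  c=0⇒Cb=0,th=0,odd=0
L=3*4+0=12  i=0*4+1*2+0=2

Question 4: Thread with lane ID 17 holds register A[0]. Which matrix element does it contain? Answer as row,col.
4,2

lane 17=>17/4=4, 17 mod 4=1
i=0  r:4+0=>4  c:2·1+0+0=>2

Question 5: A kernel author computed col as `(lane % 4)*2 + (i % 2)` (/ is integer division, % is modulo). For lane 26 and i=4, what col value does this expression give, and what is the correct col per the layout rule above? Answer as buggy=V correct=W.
buggy=4 correct=12

`(lane % 4)*2 + (i % 2)`[26,4]->4
L=26->g=26>>2=6, t=26&3=2
[4]->row 6+0=6  col 2·2+0+8=12
col: 4 vs 12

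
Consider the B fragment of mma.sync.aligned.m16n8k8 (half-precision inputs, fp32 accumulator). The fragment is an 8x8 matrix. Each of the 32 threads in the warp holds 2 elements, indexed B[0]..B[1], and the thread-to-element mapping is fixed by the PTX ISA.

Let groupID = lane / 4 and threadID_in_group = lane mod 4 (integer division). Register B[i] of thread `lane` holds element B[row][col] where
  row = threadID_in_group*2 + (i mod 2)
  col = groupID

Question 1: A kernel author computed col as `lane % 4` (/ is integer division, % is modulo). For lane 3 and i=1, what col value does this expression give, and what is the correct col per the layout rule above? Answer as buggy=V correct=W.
buggy=3 correct=0

`lane % 4`[3,1]=>3
3: grp=0,tig=3
[1] (3*2+1,0) = (7,0)
col: 3 vs 0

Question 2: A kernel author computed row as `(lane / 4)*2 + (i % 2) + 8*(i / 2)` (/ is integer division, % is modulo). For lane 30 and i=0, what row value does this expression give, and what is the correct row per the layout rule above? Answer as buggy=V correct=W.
`(lane / 4)*2 + (i % 2) + 8*(i / 2)`[30,0]->14
lane 30->30/4=7, 30 mod 4=2
i=0  r:2·2+0->4  c:7
row: 14 vs 4

buggy=14 correct=4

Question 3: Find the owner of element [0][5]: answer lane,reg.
20,0

c=5→G=5  r=0→T=0,p=0
L=5*4+0=20  i=0=0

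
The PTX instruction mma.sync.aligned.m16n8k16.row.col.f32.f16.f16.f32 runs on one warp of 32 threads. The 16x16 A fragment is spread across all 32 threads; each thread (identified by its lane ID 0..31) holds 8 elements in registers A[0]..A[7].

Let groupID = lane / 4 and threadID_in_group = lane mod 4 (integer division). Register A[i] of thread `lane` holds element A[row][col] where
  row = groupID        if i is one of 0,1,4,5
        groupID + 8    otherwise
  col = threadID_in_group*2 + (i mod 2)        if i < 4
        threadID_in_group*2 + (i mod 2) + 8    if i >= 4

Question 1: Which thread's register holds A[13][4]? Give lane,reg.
22,2

r=13→G=5,rhi=1  c=4→chi=0,T=2,p=0
L=5*4+2=22  i=0*4+1*2+0=2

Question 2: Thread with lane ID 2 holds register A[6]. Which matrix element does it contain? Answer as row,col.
8,12

lane 2: g=0 (2/4), t=2 (2%4)
i=6: r=0+8=8, c=2*2+0+8=12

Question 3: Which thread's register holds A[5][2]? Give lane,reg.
r=5→G=5,rhi=0  c=2→chi=0,T=1,p=0
L=5*4+1=21  i=0*4+0*2+0=0

21,0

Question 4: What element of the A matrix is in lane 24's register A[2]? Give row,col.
14,0

L=24⇒gr=24>>2=6, th=24&3=0
[2]⇒row 6+8=14  col 0·2+0+0=0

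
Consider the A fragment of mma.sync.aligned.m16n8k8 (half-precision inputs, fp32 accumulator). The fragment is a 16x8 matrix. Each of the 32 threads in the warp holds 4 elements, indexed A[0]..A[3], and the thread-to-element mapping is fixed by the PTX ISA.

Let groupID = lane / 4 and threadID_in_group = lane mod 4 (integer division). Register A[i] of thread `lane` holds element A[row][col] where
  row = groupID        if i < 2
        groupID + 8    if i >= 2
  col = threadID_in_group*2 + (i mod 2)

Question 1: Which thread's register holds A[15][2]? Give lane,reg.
r: 15->gid=7,r8=1  c: 2->tid=1,i&1=0
L=7*4+1=29  i=1*2+0=2

29,2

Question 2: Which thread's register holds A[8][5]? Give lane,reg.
2,3

r:8=>grp=0,rB=1  c:5=>tig=2,lo=1
L=0*4+2=2  i=1*2+1=3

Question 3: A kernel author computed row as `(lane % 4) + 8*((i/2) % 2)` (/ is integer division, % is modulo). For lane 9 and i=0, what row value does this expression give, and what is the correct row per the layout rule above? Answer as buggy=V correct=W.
`(lane % 4) + 8*((i/2) % 2)`[9,0]→1
lane 9: G=2 (9/4), T=1 (9%4)
i=0: r=2+0=2, c=1*2+0=2
row: 1 vs 2

buggy=1 correct=2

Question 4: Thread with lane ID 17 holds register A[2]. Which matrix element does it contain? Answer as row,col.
12,2

lane 17⇒17/4=4, 17 mod 4=1
i=2  r:4+8⇒12  c:2·1+0⇒2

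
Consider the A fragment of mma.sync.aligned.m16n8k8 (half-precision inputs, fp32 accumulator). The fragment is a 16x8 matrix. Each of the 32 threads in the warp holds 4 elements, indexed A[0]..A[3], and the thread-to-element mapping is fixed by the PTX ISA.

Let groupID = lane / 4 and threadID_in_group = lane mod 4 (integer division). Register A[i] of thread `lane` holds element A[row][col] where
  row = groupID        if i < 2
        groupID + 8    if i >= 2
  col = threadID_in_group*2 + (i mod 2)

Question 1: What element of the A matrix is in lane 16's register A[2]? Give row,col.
12,0

lane 16->16/4=4, 16 mod 4=0
i=2  r:4+8->12  c:2·0+0->0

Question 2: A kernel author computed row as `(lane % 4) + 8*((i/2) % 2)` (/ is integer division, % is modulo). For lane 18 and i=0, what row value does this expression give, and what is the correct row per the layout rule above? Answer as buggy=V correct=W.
`(lane % 4) + 8*((i/2) % 2)`[18,0]->2
lane 18->18/4=4, 18 mod 4=2
i=0  r:4+0->4  c:2·2+0->4
row: 2 vs 4

buggy=2 correct=4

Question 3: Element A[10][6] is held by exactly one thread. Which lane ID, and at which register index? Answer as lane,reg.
11,2

r:10=>grp=2,rB=1  c:6=>tig=3,lo=0
L=2*4+3=11  i=1*2+0=2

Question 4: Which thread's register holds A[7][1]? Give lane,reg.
28,1

r=7→G=7,rhi=0  c=1→T=0,p=1
L=7*4+0=28  i=0*2+1=1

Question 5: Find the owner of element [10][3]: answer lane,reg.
9,3

r=10⇒gr=2,Rb=1  c=3⇒th=1,odd=1
L=2*4+1=9  i=1*2+1=3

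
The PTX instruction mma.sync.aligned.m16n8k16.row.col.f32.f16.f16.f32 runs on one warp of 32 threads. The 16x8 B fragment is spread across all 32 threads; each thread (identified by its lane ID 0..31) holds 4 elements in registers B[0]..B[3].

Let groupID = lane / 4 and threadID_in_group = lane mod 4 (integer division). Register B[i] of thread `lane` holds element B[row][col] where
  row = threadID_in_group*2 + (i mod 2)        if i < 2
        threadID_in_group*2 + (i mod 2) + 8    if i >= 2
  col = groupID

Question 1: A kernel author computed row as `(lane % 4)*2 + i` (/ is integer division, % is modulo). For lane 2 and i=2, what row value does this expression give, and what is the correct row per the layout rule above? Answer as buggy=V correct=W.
buggy=6 correct=12

`(lane % 4)*2 + i`[2,2]=>6
lane 2=>2/4=0, 2 mod 4=2
i=2  r:2·2+0+8=>12  c:0
row: 6 vs 12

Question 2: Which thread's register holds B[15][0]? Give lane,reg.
c: 0->gid=0  r: 15->r8=1,tid=3,i&1=1
L=0*4+3=3  i=1*2+1=3

3,3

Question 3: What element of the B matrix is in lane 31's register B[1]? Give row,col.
7,7

lane 31->31/4=7, 31 mod 4=3
i=1  r:2·3+1+0->7  c:7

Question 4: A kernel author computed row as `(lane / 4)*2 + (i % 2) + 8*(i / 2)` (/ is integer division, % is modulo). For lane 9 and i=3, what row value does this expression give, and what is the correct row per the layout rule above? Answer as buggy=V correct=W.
buggy=13 correct=11

`(lane / 4)*2 + (i % 2) + 8*(i / 2)`[9,3]->13
lane 9->9/4=2, 9 mod 4=1
i=3  r:2·1+1+8->11  c:2
row: 13 vs 11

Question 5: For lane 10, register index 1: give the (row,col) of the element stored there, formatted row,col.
5,2

lane 10->10/4=2, 10 mod 4=2
i=1  r:2·2+1+0->5  c:2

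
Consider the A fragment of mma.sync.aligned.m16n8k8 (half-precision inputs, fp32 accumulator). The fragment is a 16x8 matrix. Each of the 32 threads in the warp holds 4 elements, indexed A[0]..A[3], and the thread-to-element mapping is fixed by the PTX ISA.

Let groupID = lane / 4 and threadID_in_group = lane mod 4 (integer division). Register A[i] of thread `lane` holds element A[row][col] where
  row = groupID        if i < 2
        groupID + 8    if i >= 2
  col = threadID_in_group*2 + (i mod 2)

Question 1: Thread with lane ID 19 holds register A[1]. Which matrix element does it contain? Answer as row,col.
4,7

19: gr=4,th=3
[1] (4+0,3*2+1) = (4,7)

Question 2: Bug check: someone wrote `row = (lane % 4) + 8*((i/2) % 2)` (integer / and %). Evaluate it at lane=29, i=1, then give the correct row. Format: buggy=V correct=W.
`(lane % 4) + 8*((i/2) % 2)`[29,1]->1
29: gid=7,tid=1
[1] (7+0,1*2+1) = (7,3)
row: 1 vs 7

buggy=1 correct=7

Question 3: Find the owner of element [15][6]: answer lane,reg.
31,2

r: 15->gid=7,r8=1  c: 6->tid=3,i&1=0
L=7*4+3=31  i=1*2+0=2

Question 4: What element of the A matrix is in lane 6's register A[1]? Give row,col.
1,5

6: gr=1,th=2
[1] (1+0,2*2+1) = (1,5)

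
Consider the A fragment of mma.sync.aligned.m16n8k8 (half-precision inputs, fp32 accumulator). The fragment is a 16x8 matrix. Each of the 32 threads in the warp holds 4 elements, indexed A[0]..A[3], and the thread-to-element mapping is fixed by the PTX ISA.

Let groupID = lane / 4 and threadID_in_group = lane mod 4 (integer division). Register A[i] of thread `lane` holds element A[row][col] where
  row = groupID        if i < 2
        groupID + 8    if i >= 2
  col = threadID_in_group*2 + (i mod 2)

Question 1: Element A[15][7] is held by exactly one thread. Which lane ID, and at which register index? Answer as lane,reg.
r=15→G=7,rhi=1  c=7→T=3,p=1
L=7*4+3=31  i=1*2+1=3

31,3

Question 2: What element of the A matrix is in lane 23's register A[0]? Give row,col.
5,6

L=23->g=23>>2=5, t=23&3=3
[0]->row 5+0=5  col 3·2+0=6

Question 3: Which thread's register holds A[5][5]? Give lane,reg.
22,1

r: 5->gid=5,r8=0  c: 5->tid=2,i&1=1
L=5*4+2=22  i=0*2+1=1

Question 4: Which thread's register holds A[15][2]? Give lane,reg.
29,2

r=15⇒gr=7,Rb=1  c=2⇒th=1,odd=0
L=7*4+1=29  i=1*2+0=2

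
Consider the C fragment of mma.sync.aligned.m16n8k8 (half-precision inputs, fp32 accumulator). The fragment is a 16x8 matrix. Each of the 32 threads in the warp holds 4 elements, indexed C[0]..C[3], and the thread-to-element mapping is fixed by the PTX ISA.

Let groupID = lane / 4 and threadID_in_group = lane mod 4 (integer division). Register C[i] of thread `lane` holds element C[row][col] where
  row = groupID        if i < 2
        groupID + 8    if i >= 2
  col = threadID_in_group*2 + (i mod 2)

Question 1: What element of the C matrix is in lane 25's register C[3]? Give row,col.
14,3

L=25⇒gr=25>>2=6, th=25&3=1
[3]⇒row 6+8=14  col 1·2+1=3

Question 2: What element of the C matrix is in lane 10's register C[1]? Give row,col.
2,5

lane 10: grp=2 (10/4), tig=2 (10%4)
i=1: r=2+0=2, c=2*2+1=5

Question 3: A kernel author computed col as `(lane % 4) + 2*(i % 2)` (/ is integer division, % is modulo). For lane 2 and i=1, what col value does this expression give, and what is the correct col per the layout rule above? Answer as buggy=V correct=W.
buggy=4 correct=5

`(lane % 4) + 2*(i % 2)`[2,1]->4
lane 2: g=0 (2/4), t=2 (2%4)
i=1: r=0+0=0, c=2*2+1=5
col: 4 vs 5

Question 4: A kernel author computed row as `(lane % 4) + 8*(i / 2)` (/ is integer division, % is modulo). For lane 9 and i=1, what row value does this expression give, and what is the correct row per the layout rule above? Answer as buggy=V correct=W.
`(lane % 4) + 8*(i / 2)`[9,1]⇒1
lane 9: gr=2 (9/4), th=1 (9%4)
i=1: r=2+0=2, c=1*2+1=3
row: 1 vs 2

buggy=1 correct=2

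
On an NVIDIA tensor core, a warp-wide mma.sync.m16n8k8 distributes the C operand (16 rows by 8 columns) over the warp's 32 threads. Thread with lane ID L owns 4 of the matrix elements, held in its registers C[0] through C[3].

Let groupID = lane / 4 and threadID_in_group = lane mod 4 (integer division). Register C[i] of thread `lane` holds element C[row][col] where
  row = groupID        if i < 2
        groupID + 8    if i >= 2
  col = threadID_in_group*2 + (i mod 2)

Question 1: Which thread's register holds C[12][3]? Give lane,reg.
r=12->g=4,rb=1  c=3->t=1,b0=1
L=4*4+1=17  i=1*2+1=3

17,3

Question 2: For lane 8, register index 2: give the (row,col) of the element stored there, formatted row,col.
10,0

lane 8=>8/4=2, 8 mod 4=0
i=2  r:2+8=>10  c:2·0+0=>0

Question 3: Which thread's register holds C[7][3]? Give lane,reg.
r: 7->gid=7,r8=0  c: 3->tid=1,i&1=1
L=7*4+1=29  i=0*2+1=1

29,1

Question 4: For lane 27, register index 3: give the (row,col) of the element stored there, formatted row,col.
27: gid=6,tid=3
[3] (6+8,3*2+1) = (14,7)

14,7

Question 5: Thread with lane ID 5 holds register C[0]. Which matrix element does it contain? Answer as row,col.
L=5=>grp=5>>2=1, tig=5&3=1
[0]=>row 1+0=1  col 1·2+0=2

1,2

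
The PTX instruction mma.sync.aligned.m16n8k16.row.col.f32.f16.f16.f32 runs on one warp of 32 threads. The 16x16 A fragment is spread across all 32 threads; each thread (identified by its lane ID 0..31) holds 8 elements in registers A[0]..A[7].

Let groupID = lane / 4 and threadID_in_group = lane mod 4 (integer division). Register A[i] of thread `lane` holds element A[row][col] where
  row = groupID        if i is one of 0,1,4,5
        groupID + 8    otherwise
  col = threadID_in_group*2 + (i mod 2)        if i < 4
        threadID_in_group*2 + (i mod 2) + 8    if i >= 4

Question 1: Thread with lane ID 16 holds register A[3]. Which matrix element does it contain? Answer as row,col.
16: G=4,T=0
[3] (4+8,0*2+1+0) = (12,1)

12,1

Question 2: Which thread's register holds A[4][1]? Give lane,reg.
r=4⇒gr=4,Rb=0  c=1⇒Cb=0,th=0,odd=1
L=4*4+0=16  i=0*4+0*2+1=1

16,1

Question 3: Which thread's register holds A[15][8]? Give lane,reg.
28,6

r=15->g=7,rb=1  c=8->cb=1,t=0,b0=0
L=7*4+0=28  i=1*4+1*2+0=6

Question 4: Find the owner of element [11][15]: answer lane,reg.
r=11→G=3,rhi=1  c=15→chi=1,T=3,p=1
L=3*4+3=15  i=1*4+1*2+1=7

15,7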